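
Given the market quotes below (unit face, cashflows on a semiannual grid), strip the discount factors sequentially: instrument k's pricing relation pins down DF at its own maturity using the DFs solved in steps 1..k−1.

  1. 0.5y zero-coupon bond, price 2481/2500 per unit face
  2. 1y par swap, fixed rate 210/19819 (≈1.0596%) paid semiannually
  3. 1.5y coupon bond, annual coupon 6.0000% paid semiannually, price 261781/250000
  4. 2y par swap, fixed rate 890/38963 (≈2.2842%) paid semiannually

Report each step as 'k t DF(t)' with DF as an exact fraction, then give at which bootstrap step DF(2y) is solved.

1 1/2 2481/2500
2 1 1979/2000
3 3/2 9589/10000
4 2 1911/2000
DF(2y) is solved at step 4

step 1 [0.5y] zero: DF = P = 2481/2500 ≈ 0.992400
step 2 [1y] swap r/2=105/19819: DF=(1 − 105/19819·(0.992400))/(1+105/19819) = 1979/2000 ≈ 0.989500
step 3 [1.5y] bond c/2=3/100: DF=(261781/250000 − 3/100·(0.992400+0.989500))/(1+3/100) = 9589/10000 ≈ 0.958900
step 4 [2y] swap r/2=445/38963: DF=(1 − 445/38963·(0.992400+0.989500+0.958900))/(1+445/38963) = 1911/2000 ≈ 0.955500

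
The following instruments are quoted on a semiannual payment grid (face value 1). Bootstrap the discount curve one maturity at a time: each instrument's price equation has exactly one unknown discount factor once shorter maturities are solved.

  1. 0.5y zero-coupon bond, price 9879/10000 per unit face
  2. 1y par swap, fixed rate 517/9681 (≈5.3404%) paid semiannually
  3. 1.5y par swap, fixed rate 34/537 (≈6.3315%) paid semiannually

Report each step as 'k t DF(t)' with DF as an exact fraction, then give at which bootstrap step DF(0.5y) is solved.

step 1 [0.5y] zero: DF = P = 9879/10000 ≈ 0.987900
step 2 [1y] swap r/2=517/19362: DF=(1 − 517/19362·(0.987900))/(1+517/19362) = 9483/10000 ≈ 0.948300
step 3 [1.5y] swap r/2=17/537: DF=(1 − 17/537·(0.987900+0.948300))/(1+17/537) = 9099/10000 ≈ 0.909900

1 1/2 9879/10000
2 1 9483/10000
3 3/2 9099/10000
DF(0.5y) is solved at step 1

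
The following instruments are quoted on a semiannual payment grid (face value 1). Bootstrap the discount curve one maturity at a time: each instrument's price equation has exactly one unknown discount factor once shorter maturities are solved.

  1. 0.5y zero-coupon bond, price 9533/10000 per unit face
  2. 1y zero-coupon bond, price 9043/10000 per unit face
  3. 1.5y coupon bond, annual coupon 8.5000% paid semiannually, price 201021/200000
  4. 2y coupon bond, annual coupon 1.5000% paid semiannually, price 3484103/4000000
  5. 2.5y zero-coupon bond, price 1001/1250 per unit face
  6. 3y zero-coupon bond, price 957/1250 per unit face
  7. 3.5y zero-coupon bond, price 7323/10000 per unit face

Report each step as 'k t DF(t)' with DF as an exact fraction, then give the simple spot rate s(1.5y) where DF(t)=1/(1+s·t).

step 1 [0.5y] zero: DF = P = 9533/10000 ≈ 0.953300
step 2 [1y] zero: DF = P = 9043/10000 ≈ 0.904300
step 3 [1.5y] bond c/2=17/400: DF=(201021/200000 − 17/400·(0.953300+0.904300))/(1+17/400) = 2221/2500 ≈ 0.888400
step 4 [2y] bond c/2=3/400: DF=(3484103/4000000 − 3/400·(0.953300+0.904300+0.888400))/(1+3/400) = 8441/10000 ≈ 0.844100
step 5 [2.5y] zero: DF = P = 1001/1250 ≈ 0.800800
step 6 [3y] zero: DF = P = 957/1250 ≈ 0.765600
step 7 [3.5y] zero: DF = P = 7323/10000 ≈ 0.732300

1 1/2 9533/10000
2 1 9043/10000
3 3/2 2221/2500
4 2 8441/10000
5 5/2 1001/1250
6 3 957/1250
7 7/2 7323/10000
s(1.5y) = (1/(2221/2500) − 1)/(3/2) = 186/2221 ≈ 8.3746%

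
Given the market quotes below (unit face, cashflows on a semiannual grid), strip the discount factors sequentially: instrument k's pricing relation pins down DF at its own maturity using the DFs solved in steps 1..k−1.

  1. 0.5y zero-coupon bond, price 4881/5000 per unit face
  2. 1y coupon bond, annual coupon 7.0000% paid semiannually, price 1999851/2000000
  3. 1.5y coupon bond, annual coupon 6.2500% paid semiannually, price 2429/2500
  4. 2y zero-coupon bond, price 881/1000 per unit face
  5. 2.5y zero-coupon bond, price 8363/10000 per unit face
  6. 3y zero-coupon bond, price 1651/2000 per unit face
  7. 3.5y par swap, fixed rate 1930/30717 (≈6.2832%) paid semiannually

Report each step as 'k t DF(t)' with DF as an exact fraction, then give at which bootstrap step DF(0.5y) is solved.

step 1 [0.5y] zero: DF = P = 4881/5000 ≈ 0.976200
step 2 [1y] bond c/2=7/200: DF=(1999851/2000000 − 7/200·(0.976200))/(1+7/200) = 9331/10000 ≈ 0.933100
step 3 [1.5y] bond c/2=1/32: DF=(2429/2500 − 1/32·(0.976200+0.933100))/(1+1/32) = 8843/10000 ≈ 0.884300
step 4 [2y] zero: DF = P = 881/1000 ≈ 0.881000
step 5 [2.5y] zero: DF = P = 8363/10000 ≈ 0.836300
step 6 [3y] zero: DF = P = 1651/2000 ≈ 0.825500
step 7 [3.5y] swap r/2=965/30717: DF=(1 − 965/30717·(0.976200+0.933100+0.884300+0.881000+0.836300+0.825500))/(1+965/30717) = 807/1000 ≈ 0.807000

1 1/2 4881/5000
2 1 9331/10000
3 3/2 8843/10000
4 2 881/1000
5 5/2 8363/10000
6 3 1651/2000
7 7/2 807/1000
DF(0.5y) is solved at step 1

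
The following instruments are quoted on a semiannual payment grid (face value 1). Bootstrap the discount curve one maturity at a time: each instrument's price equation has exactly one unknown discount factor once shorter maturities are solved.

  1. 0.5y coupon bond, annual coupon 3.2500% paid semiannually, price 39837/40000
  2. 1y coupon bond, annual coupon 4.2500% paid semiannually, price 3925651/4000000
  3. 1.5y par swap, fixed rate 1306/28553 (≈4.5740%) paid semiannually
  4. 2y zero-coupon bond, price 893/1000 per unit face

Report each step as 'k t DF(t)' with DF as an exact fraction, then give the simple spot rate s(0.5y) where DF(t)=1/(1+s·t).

step 1 [0.5y] bond c/2=13/800: DF=(39837/40000 − 13/800·(0))/(1+13/800) = 49/50 ≈ 0.980000
step 2 [1y] bond c/2=17/800: DF=(3925651/4000000 − 17/800·(0.980000))/(1+17/800) = 4703/5000 ≈ 0.940600
step 3 [1.5y] swap r/2=653/28553: DF=(1 − 653/28553·(0.980000+0.940600))/(1+653/28553) = 9347/10000 ≈ 0.934700
step 4 [2y] zero: DF = P = 893/1000 ≈ 0.893000

1 1/2 49/50
2 1 4703/5000
3 3/2 9347/10000
4 2 893/1000
s(0.5y) = (1/(49/50) − 1)/(1/2) = 2/49 ≈ 4.0816%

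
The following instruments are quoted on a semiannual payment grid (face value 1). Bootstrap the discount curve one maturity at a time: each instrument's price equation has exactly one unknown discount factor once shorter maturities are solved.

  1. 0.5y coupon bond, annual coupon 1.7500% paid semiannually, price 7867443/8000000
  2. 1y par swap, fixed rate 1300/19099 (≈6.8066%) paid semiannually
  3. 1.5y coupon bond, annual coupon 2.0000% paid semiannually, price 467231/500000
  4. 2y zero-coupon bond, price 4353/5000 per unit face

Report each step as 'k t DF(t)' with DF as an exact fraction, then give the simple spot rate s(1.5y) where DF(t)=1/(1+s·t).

1 1/2 9749/10000
2 1 187/200
3 3/2 9063/10000
4 2 4353/5000
s(1.5y) = (1/(9063/10000) − 1)/(3/2) = 1874/27189 ≈ 6.8925%

step 1 [0.5y] bond c/2=7/800: DF=(7867443/8000000 − 7/800·(0))/(1+7/800) = 9749/10000 ≈ 0.974900
step 2 [1y] swap r/2=650/19099: DF=(1 − 650/19099·(0.974900))/(1+650/19099) = 187/200 ≈ 0.935000
step 3 [1.5y] bond c/2=1/100: DF=(467231/500000 − 1/100·(0.974900+0.935000))/(1+1/100) = 9063/10000 ≈ 0.906300
step 4 [2y] zero: DF = P = 4353/5000 ≈ 0.870600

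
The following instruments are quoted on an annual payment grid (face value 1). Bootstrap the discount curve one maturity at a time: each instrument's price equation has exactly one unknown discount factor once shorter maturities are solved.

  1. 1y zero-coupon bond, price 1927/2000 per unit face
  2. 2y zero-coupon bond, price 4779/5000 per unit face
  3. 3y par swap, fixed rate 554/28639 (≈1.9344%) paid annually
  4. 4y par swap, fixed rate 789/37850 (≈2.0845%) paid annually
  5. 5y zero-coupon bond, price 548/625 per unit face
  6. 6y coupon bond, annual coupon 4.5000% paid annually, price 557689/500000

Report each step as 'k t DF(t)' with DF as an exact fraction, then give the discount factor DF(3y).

step 1 [1y] zero: DF = P = 1927/2000 ≈ 0.963500
step 2 [2y] zero: DF = P = 4779/5000 ≈ 0.955800
step 3 [3y] swap r/1=554/28639: DF=(1 − 554/28639·(0.963500+0.955800))/(1+554/28639) = 4723/5000 ≈ 0.944600
step 4 [4y] swap r/1=789/37850: DF=(1 − 789/37850·(0.963500+0.955800+0.944600))/(1+789/37850) = 9211/10000 ≈ 0.921100
step 5 [5y] zero: DF = P = 548/625 ≈ 0.876800
step 6 [6y] bond c/1=9/200: DF=(557689/500000 − 9/200·(0.963500+0.955800+0.944600+0.921100+0.876800))/(1+9/200) = 4333/5000 ≈ 0.866600

1 1 1927/2000
2 2 4779/5000
3 3 4723/5000
4 4 9211/10000
5 5 548/625
6 6 4333/5000
DF(3y) = 4723/5000 ≈ 0.944600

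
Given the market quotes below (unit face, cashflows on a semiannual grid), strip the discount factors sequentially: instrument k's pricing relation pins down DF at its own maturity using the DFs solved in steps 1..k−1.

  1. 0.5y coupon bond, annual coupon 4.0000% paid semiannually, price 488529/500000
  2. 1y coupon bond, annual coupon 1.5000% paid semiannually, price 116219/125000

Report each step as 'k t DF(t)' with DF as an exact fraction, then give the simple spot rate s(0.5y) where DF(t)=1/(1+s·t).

1 1/2 9579/10000
2 1 9157/10000
s(0.5y) = (1/(9579/10000) − 1)/(1/2) = 842/9579 ≈ 8.7901%

step 1 [0.5y] bond c/2=1/50: DF=(488529/500000 − 1/50·(0))/(1+1/50) = 9579/10000 ≈ 0.957900
step 2 [1y] bond c/2=3/400: DF=(116219/125000 − 3/400·(0.957900))/(1+3/400) = 9157/10000 ≈ 0.915700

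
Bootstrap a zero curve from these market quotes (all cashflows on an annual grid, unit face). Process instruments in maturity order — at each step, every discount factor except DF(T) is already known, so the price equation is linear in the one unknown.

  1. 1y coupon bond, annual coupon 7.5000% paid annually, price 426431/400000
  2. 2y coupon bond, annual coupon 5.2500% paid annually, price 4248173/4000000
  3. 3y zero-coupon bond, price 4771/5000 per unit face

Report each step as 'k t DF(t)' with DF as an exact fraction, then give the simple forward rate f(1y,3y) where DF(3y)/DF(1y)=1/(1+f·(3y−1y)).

step 1 [1y] bond c/1=3/40: DF=(426431/400000 − 3/40·(0))/(1+3/40) = 9917/10000 ≈ 0.991700
step 2 [2y] bond c/1=21/400: DF=(4248173/4000000 − 21/400·(0.991700))/(1+21/400) = 2399/2500 ≈ 0.959600
step 3 [3y] zero: DF = P = 4771/5000 ≈ 0.954200

1 1 9917/10000
2 2 2399/2500
3 3 4771/5000
f(1y,3y) = ((9917/10000)/(4771/5000) − 1)/(2) = 375/19084 ≈ 1.9650%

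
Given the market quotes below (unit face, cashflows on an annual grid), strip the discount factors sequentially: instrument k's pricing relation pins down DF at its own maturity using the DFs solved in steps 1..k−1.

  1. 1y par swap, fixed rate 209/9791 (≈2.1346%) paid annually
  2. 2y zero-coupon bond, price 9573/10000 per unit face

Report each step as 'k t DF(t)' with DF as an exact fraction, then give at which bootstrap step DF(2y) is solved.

1 1 9791/10000
2 2 9573/10000
DF(2y) is solved at step 2

step 1 [1y] swap r/1=209/9791: DF=(1 − 209/9791·(0))/(1+209/9791) = 9791/10000 ≈ 0.979100
step 2 [2y] zero: DF = P = 9573/10000 ≈ 0.957300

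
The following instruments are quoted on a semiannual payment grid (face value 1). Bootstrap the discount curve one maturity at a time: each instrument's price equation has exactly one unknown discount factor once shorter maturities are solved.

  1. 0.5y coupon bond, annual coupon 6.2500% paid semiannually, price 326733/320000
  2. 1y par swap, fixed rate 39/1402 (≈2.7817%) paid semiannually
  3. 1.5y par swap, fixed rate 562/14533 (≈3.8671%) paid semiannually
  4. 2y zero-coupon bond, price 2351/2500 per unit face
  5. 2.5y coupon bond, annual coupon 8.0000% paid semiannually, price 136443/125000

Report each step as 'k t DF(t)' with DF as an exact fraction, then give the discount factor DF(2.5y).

step 1 [0.5y] bond c/2=1/32: DF=(326733/320000 − 1/32·(0))/(1+1/32) = 9901/10000 ≈ 0.990100
step 2 [1y] swap r/2=39/2804: DF=(1 − 39/2804·(0.990100))/(1+39/2804) = 9727/10000 ≈ 0.972700
step 3 [1.5y] swap r/2=281/14533: DF=(1 − 281/14533·(0.990100+0.972700))/(1+281/14533) = 4719/5000 ≈ 0.943800
step 4 [2y] zero: DF = P = 2351/2500 ≈ 0.940400
step 5 [2.5y] bond c/2=1/25: DF=(136443/125000 − 1/25·(0.990100+0.972700+0.943800+0.940400))/(1+1/25) = 1127/1250 ≈ 0.901600

1 1/2 9901/10000
2 1 9727/10000
3 3/2 4719/5000
4 2 2351/2500
5 5/2 1127/1250
DF(2.5y) = 1127/1250 ≈ 0.901600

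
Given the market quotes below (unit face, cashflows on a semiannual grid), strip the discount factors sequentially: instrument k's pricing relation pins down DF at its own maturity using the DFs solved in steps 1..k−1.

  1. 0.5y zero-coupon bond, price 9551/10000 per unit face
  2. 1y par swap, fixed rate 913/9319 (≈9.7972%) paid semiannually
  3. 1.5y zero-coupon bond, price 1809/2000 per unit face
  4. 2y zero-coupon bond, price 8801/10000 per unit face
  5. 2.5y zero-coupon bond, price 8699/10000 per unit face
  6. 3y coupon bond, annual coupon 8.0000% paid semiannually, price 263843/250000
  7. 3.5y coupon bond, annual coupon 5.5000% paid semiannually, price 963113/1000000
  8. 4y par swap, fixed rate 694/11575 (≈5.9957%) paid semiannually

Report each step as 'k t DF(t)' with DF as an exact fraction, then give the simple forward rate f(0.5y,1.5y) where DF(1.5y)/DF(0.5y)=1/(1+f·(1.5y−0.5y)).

1 1/2 9551/10000
2 1 9087/10000
3 3/2 1809/2000
4 2 8801/10000
5 5/2 8699/10000
6 3 841/1000
7 7/2 7939/10000
8 4 3959/5000
f(0.5y,1.5y) = ((9551/10000)/(1809/2000) − 1)/(1) = 506/9045 ≈ 5.5943%

step 1 [0.5y] zero: DF = P = 9551/10000 ≈ 0.955100
step 2 [1y] swap r/2=913/18638: DF=(1 − 913/18638·(0.955100))/(1+913/18638) = 9087/10000 ≈ 0.908700
step 3 [1.5y] zero: DF = P = 1809/2000 ≈ 0.904500
step 4 [2y] zero: DF = P = 8801/10000 ≈ 0.880100
step 5 [2.5y] zero: DF = P = 8699/10000 ≈ 0.869900
step 6 [3y] bond c/2=1/25: DF=(263843/250000 − 1/25·(0.955100+0.908700+0.904500+0.880100+0.869900))/(1+1/25) = 841/1000 ≈ 0.841000
step 7 [3.5y] bond c/2=11/400: DF=(963113/1000000 − 11/400·(0.955100+0.908700+0.904500+0.880100+0.869900+0.841000))/(1+11/400) = 7939/10000 ≈ 0.793900
step 8 [4y] swap r/2=347/11575: DF=(1 − 347/11575·(0.955100+0.908700+0.904500+0.880100+0.869900+0.841000+0.793900))/(1+347/11575) = 3959/5000 ≈ 0.791800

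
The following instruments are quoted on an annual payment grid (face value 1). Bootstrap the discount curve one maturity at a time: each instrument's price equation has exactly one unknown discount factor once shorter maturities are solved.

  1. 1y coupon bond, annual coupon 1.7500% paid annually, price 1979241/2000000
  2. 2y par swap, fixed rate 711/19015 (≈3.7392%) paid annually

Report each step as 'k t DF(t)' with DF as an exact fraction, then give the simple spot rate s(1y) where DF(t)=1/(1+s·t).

step 1 [1y] bond c/1=7/400: DF=(1979241/2000000 − 7/400·(0))/(1+7/400) = 4863/5000 ≈ 0.972600
step 2 [2y] swap r/1=711/19015: DF=(1 − 711/19015·(0.972600))/(1+711/19015) = 9289/10000 ≈ 0.928900

1 1 4863/5000
2 2 9289/10000
s(1y) = (1/(4863/5000) − 1)/(1) = 137/4863 ≈ 2.8172%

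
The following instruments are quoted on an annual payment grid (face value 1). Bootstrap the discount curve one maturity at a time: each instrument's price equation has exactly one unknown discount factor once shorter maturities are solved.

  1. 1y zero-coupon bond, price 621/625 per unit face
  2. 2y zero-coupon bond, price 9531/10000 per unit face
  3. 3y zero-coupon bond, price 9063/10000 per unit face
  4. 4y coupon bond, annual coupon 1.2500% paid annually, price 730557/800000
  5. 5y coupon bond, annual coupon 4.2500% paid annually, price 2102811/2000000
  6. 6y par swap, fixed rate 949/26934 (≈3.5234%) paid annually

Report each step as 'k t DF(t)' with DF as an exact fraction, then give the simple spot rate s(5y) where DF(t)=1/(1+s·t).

1 1 621/625
2 2 9531/10000
3 3 9063/10000
4 4 8667/10000
5 5 8569/10000
6 6 4051/5000
s(5y) = (1/(8569/10000) − 1)/(5) = 1431/42845 ≈ 3.3399%

step 1 [1y] zero: DF = P = 621/625 ≈ 0.993600
step 2 [2y] zero: DF = P = 9531/10000 ≈ 0.953100
step 3 [3y] zero: DF = P = 9063/10000 ≈ 0.906300
step 4 [4y] bond c/1=1/80: DF=(730557/800000 − 1/80·(0.993600+0.953100+0.906300))/(1+1/80) = 8667/10000 ≈ 0.866700
step 5 [5y] bond c/1=17/400: DF=(2102811/2000000 − 17/400·(0.993600+0.953100+0.906300+0.866700))/(1+17/400) = 8569/10000 ≈ 0.856900
step 6 [6y] swap r/1=949/26934: DF=(1 − 949/26934·(0.993600+0.953100+0.906300+0.866700+0.856900))/(1+949/26934) = 4051/5000 ≈ 0.810200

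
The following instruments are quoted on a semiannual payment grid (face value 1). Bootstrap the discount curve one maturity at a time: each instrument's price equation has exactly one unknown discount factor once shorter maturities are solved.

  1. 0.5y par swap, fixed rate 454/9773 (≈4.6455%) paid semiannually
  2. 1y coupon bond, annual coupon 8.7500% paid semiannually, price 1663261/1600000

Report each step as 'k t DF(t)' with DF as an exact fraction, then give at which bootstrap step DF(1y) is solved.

step 1 [0.5y] swap r/2=227/9773: DF=(1 − 227/9773·(0))/(1+227/9773) = 9773/10000 ≈ 0.977300
step 2 [1y] bond c/2=7/160: DF=(1663261/1600000 − 7/160·(0.977300))/(1+7/160) = 191/200 ≈ 0.955000

1 1/2 9773/10000
2 1 191/200
DF(1y) is solved at step 2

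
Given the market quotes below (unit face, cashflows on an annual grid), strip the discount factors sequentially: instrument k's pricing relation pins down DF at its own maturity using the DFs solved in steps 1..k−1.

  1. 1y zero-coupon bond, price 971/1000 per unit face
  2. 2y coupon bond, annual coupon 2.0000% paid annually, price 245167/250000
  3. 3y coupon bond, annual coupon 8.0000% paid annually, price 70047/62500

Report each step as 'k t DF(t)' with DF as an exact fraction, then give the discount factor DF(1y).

1 1 971/1000
2 2 589/625
3 3 112/125
DF(1y) = 971/1000 ≈ 0.971000

step 1 [1y] zero: DF = P = 971/1000 ≈ 0.971000
step 2 [2y] bond c/1=1/50: DF=(245167/250000 − 1/50·(0.971000))/(1+1/50) = 589/625 ≈ 0.942400
step 3 [3y] bond c/1=2/25: DF=(70047/62500 − 2/25·(0.971000+0.942400))/(1+2/25) = 112/125 ≈ 0.896000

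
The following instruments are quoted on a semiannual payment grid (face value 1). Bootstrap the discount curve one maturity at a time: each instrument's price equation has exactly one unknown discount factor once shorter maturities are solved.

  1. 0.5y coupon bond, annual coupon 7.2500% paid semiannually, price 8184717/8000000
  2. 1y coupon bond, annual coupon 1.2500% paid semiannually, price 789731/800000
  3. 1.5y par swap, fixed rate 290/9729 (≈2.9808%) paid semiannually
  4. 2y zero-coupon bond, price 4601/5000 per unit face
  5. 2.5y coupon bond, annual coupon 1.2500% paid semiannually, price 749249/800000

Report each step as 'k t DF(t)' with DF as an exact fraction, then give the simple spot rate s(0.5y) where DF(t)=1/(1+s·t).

step 1 [0.5y] bond c/2=29/800: DF=(8184717/8000000 − 29/800·(0))/(1+29/800) = 9873/10000 ≈ 0.987300
step 2 [1y] bond c/2=1/160: DF=(789731/800000 − 1/160·(0.987300))/(1+1/160) = 9749/10000 ≈ 0.974900
step 3 [1.5y] swap r/2=145/9729: DF=(1 − 145/9729·(0.987300+0.974900))/(1+145/9729) = 1913/2000 ≈ 0.956500
step 4 [2y] zero: DF = P = 4601/5000 ≈ 0.920200
step 5 [2.5y] bond c/2=1/160: DF=(749249/800000 − 1/160·(0.987300+0.974900+0.956500+0.920200))/(1+1/160) = 9069/10000 ≈ 0.906900

1 1/2 9873/10000
2 1 9749/10000
3 3/2 1913/2000
4 2 4601/5000
5 5/2 9069/10000
s(0.5y) = (1/(9873/10000) − 1)/(1/2) = 254/9873 ≈ 2.5727%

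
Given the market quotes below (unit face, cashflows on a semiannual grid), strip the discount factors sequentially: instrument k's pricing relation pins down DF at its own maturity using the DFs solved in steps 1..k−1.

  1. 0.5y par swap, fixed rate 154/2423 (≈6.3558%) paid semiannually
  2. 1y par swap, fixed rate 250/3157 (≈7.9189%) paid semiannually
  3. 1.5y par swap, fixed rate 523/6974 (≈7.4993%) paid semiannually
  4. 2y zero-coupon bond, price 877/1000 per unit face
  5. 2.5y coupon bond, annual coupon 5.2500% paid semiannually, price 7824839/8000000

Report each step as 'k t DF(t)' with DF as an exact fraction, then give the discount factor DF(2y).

1 1/2 2423/2500
2 1 37/40
3 3/2 4477/5000
4 2 877/1000
5 5/2 8593/10000
DF(2y) = 877/1000 ≈ 0.877000

step 1 [0.5y] swap r/2=77/2423: DF=(1 − 77/2423·(0))/(1+77/2423) = 2423/2500 ≈ 0.969200
step 2 [1y] swap r/2=125/3157: DF=(1 − 125/3157·(0.969200))/(1+125/3157) = 37/40 ≈ 0.925000
step 3 [1.5y] swap r/2=523/13948: DF=(1 − 523/13948·(0.969200+0.925000))/(1+523/13948) = 4477/5000 ≈ 0.895400
step 4 [2y] zero: DF = P = 877/1000 ≈ 0.877000
step 5 [2.5y] bond c/2=21/800: DF=(7824839/8000000 − 21/800·(0.969200+0.925000+0.895400+0.877000))/(1+21/800) = 8593/10000 ≈ 0.859300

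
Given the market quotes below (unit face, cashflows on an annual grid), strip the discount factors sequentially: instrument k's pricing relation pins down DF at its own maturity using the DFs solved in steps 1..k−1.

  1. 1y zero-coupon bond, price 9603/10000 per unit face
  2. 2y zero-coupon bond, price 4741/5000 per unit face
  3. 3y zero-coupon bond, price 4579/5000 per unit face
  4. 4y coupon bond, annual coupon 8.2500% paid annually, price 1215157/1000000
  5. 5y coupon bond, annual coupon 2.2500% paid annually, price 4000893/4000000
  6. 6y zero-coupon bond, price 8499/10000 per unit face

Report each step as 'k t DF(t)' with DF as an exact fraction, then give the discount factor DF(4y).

1 1 9603/10000
2 2 4741/5000
3 3 4579/5000
4 4 9073/10000
5 5 8961/10000
6 6 8499/10000
DF(4y) = 9073/10000 ≈ 0.907300

step 1 [1y] zero: DF = P = 9603/10000 ≈ 0.960300
step 2 [2y] zero: DF = P = 4741/5000 ≈ 0.948200
step 3 [3y] zero: DF = P = 4579/5000 ≈ 0.915800
step 4 [4y] bond c/1=33/400: DF=(1215157/1000000 − 33/400·(0.960300+0.948200+0.915800))/(1+33/400) = 9073/10000 ≈ 0.907300
step 5 [5y] bond c/1=9/400: DF=(4000893/4000000 − 9/400·(0.960300+0.948200+0.915800+0.907300))/(1+9/400) = 8961/10000 ≈ 0.896100
step 6 [6y] zero: DF = P = 8499/10000 ≈ 0.849900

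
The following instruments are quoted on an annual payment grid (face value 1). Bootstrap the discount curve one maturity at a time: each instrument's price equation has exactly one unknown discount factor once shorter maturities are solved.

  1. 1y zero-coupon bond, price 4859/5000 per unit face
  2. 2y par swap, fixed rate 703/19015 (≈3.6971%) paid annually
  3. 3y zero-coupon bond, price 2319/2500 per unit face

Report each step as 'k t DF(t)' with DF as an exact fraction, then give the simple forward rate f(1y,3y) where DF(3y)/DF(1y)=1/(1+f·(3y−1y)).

1 1 4859/5000
2 2 9297/10000
3 3 2319/2500
f(1y,3y) = ((4859/5000)/(2319/2500) − 1)/(2) = 221/9276 ≈ 2.3825%

step 1 [1y] zero: DF = P = 4859/5000 ≈ 0.971800
step 2 [2y] swap r/1=703/19015: DF=(1 − 703/19015·(0.971800))/(1+703/19015) = 9297/10000 ≈ 0.929700
step 3 [3y] zero: DF = P = 2319/2500 ≈ 0.927600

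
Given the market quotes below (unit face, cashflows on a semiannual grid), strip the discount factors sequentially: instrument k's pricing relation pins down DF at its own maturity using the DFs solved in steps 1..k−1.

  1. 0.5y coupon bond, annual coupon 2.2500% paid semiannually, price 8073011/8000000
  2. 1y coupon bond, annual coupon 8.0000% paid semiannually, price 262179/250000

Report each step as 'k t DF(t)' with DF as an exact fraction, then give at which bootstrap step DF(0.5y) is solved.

step 1 [0.5y] bond c/2=9/800: DF=(8073011/8000000 − 9/800·(0))/(1+9/800) = 9979/10000 ≈ 0.997900
step 2 [1y] bond c/2=1/25: DF=(262179/250000 − 1/25·(0.997900))/(1+1/25) = 97/100 ≈ 0.970000

1 1/2 9979/10000
2 1 97/100
DF(0.5y) is solved at step 1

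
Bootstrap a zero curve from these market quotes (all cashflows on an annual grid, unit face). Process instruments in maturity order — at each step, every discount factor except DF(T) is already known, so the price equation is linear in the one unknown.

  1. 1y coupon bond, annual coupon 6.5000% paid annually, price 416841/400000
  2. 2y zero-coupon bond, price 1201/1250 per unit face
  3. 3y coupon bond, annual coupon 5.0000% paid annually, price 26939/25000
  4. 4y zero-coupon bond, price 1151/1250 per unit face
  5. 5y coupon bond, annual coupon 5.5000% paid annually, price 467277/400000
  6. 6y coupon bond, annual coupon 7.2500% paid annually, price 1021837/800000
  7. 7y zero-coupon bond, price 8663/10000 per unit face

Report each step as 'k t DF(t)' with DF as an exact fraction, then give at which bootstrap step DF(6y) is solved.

step 1 [1y] bond c/1=13/200: DF=(416841/400000 − 13/200·(0))/(1+13/200) = 1957/2000 ≈ 0.978500
step 2 [2y] zero: DF = P = 1201/1250 ≈ 0.960800
step 3 [3y] bond c/1=1/20: DF=(26939/25000 − 1/20·(0.978500+0.960800))/(1+1/20) = 9339/10000 ≈ 0.933900
step 4 [4y] zero: DF = P = 1151/1250 ≈ 0.920800
step 5 [5y] bond c/1=11/200: DF=(467277/400000 − 11/200·(0.978500+0.960800+0.933900+0.920800))/(1+11/200) = 1819/2000 ≈ 0.909500
step 6 [6y] bond c/1=29/400: DF=(1021837/800000 − 29/400·(0.978500+0.960800+0.933900+0.920800+0.909500))/(1+29/400) = 873/1000 ≈ 0.873000
step 7 [7y] zero: DF = P = 8663/10000 ≈ 0.866300

1 1 1957/2000
2 2 1201/1250
3 3 9339/10000
4 4 1151/1250
5 5 1819/2000
6 6 873/1000
7 7 8663/10000
DF(6y) is solved at step 6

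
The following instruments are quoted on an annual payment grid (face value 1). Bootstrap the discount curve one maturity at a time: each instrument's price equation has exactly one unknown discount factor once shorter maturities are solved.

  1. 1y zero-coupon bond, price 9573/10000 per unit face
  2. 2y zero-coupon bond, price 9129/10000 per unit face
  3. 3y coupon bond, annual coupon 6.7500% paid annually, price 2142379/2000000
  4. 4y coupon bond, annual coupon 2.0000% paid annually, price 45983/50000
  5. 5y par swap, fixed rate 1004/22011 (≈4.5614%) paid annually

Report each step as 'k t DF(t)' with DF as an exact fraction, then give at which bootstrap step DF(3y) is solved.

1 1 9573/10000
2 2 9129/10000
3 3 2213/2500
4 4 2119/2500
5 5 999/1250
DF(3y) is solved at step 3

step 1 [1y] zero: DF = P = 9573/10000 ≈ 0.957300
step 2 [2y] zero: DF = P = 9129/10000 ≈ 0.912900
step 3 [3y] bond c/1=27/400: DF=(2142379/2000000 − 27/400·(0.957300+0.912900))/(1+27/400) = 2213/2500 ≈ 0.885200
step 4 [4y] bond c/1=1/50: DF=(45983/50000 − 1/50·(0.957300+0.912900+0.885200))/(1+1/50) = 2119/2500 ≈ 0.847600
step 5 [5y] swap r/1=1004/22011: DF=(1 − 1004/22011·(0.957300+0.912900+0.885200+0.847600))/(1+1004/22011) = 999/1250 ≈ 0.799200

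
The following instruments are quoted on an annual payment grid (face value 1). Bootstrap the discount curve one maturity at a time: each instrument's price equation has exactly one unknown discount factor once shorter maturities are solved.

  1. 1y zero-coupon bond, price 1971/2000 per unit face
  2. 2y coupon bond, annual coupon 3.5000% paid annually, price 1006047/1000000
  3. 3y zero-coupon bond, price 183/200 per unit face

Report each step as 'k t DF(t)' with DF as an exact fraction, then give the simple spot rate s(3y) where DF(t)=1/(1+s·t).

1 1 1971/2000
2 2 9387/10000
3 3 183/200
s(3y) = (1/(183/200) − 1)/(3) = 17/549 ≈ 3.0965%

step 1 [1y] zero: DF = P = 1971/2000 ≈ 0.985500
step 2 [2y] bond c/1=7/200: DF=(1006047/1000000 − 7/200·(0.985500))/(1+7/200) = 9387/10000 ≈ 0.938700
step 3 [3y] zero: DF = P = 183/200 ≈ 0.915000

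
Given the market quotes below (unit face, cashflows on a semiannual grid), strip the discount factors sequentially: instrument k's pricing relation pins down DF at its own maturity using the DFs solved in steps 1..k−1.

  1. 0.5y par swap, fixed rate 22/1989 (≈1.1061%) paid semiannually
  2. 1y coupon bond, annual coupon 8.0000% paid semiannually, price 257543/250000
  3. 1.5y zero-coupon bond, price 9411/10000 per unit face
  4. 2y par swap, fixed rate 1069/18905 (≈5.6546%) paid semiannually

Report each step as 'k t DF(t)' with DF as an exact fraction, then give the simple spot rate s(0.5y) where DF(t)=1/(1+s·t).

step 1 [0.5y] swap r/2=11/1989: DF=(1 − 11/1989·(0))/(1+11/1989) = 1989/2000 ≈ 0.994500
step 2 [1y] bond c/2=1/25: DF=(257543/250000 − 1/25·(0.994500))/(1+1/25) = 9523/10000 ≈ 0.952300
step 3 [1.5y] zero: DF = P = 9411/10000 ≈ 0.941100
step 4 [2y] swap r/2=1069/37810: DF=(1 − 1069/37810·(0.994500+0.952300+0.941100))/(1+1069/37810) = 8931/10000 ≈ 0.893100

1 1/2 1989/2000
2 1 9523/10000
3 3/2 9411/10000
4 2 8931/10000
s(0.5y) = (1/(1989/2000) − 1)/(1/2) = 22/1989 ≈ 1.1061%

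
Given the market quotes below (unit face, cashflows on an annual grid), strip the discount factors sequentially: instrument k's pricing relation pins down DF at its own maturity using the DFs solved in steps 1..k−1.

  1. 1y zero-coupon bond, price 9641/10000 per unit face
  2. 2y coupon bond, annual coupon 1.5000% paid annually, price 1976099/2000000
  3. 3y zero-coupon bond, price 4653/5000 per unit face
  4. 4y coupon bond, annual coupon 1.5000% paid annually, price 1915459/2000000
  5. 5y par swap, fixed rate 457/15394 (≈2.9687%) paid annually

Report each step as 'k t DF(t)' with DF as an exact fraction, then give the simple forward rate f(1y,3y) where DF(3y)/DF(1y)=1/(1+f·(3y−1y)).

step 1 [1y] zero: DF = P = 9641/10000 ≈ 0.964100
step 2 [2y] bond c/1=3/200: DF=(1976099/2000000 − 3/200·(0.964100))/(1+3/200) = 1199/1250 ≈ 0.959200
step 3 [3y] zero: DF = P = 4653/5000 ≈ 0.930600
step 4 [4y] bond c/1=3/200: DF=(1915459/2000000 − 3/200·(0.964100+0.959200+0.930600))/(1+3/200) = 4507/5000 ≈ 0.901400
step 5 [5y] swap r/1=457/15394: DF=(1 − 457/15394·(0.964100+0.959200+0.930600+0.901400))/(1+457/15394) = 8629/10000 ≈ 0.862900

1 1 9641/10000
2 2 1199/1250
3 3 4653/5000
4 4 4507/5000
5 5 8629/10000
f(1y,3y) = ((9641/10000)/(4653/5000) − 1)/(2) = 335/18612 ≈ 1.7999%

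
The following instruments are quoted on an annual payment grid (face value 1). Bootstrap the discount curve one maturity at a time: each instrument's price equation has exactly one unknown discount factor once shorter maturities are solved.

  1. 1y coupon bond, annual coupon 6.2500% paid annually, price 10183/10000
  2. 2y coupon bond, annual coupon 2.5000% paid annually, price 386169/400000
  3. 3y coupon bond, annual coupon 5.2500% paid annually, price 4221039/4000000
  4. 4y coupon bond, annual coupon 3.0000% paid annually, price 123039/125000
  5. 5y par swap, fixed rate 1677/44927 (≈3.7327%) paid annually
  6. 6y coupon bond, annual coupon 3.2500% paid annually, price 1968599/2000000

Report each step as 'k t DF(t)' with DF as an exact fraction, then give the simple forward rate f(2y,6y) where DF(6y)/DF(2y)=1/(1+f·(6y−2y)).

1 1 599/625
2 2 1837/2000
3 3 909/1000
4 4 1749/2000
5 5 8323/10000
6 6 8119/10000
f(2y,6y) = ((1837/2000)/(8119/10000) − 1)/(4) = 533/16238 ≈ 3.2824%

step 1 [1y] bond c/1=1/16: DF=(10183/10000 − 1/16·(0))/(1+1/16) = 599/625 ≈ 0.958400
step 2 [2y] bond c/1=1/40: DF=(386169/400000 − 1/40·(0.958400))/(1+1/40) = 1837/2000 ≈ 0.918500
step 3 [3y] bond c/1=21/400: DF=(4221039/4000000 − 21/400·(0.958400+0.918500))/(1+21/400) = 909/1000 ≈ 0.909000
step 4 [4y] bond c/1=3/100: DF=(123039/125000 − 3/100·(0.958400+0.918500+0.909000))/(1+3/100) = 1749/2000 ≈ 0.874500
step 5 [5y] swap r/1=1677/44927: DF=(1 − 1677/44927·(0.958400+0.918500+0.909000+0.874500))/(1+1677/44927) = 8323/10000 ≈ 0.832300
step 6 [6y] bond c/1=13/400: DF=(1968599/2000000 − 13/400·(0.958400+0.918500+0.909000+0.874500+0.832300))/(1+13/400) = 8119/10000 ≈ 0.811900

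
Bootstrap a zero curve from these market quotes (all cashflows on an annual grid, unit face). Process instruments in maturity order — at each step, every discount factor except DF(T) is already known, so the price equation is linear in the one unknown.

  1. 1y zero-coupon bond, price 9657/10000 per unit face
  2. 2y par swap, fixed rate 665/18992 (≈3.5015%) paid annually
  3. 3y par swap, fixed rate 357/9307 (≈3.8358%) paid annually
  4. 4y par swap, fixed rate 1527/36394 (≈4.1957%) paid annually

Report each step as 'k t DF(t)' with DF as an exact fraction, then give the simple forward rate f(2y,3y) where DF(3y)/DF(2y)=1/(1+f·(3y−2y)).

1 1 9657/10000
2 2 1867/2000
3 3 8929/10000
4 4 8473/10000
f(2y,3y) = ((1867/2000)/(8929/10000) − 1)/(1) = 406/8929 ≈ 4.5470%

step 1 [1y] zero: DF = P = 9657/10000 ≈ 0.965700
step 2 [2y] swap r/1=665/18992: DF=(1 − 665/18992·(0.965700))/(1+665/18992) = 1867/2000 ≈ 0.933500
step 3 [3y] swap r/1=357/9307: DF=(1 − 357/9307·(0.965700+0.933500))/(1+357/9307) = 8929/10000 ≈ 0.892900
step 4 [4y] swap r/1=1527/36394: DF=(1 − 1527/36394·(0.965700+0.933500+0.892900))/(1+1527/36394) = 8473/10000 ≈ 0.847300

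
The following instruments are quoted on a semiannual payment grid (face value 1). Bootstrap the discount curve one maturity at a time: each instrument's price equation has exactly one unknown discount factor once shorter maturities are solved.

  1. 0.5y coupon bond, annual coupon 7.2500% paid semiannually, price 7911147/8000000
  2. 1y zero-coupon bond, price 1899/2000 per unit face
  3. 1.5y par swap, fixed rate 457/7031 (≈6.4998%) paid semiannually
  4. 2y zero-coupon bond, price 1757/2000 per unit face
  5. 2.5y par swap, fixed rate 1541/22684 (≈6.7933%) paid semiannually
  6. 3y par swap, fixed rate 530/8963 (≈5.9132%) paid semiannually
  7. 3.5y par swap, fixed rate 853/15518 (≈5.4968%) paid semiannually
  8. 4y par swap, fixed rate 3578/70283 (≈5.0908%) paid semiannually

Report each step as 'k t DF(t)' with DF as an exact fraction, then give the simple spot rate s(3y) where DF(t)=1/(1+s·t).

1 1/2 9543/10000
2 1 1899/2000
3 3/2 4543/5000
4 2 1757/2000
5 5/2 8459/10000
6 3 841/1000
7 7/2 4147/5000
8 4 8211/10000
s(3y) = (1/(841/1000) − 1)/(3) = 53/841 ≈ 6.3020%

step 1 [0.5y] bond c/2=29/800: DF=(7911147/8000000 − 29/800·(0))/(1+29/800) = 9543/10000 ≈ 0.954300
step 2 [1y] zero: DF = P = 1899/2000 ≈ 0.949500
step 3 [1.5y] swap r/2=457/14062: DF=(1 − 457/14062·(0.954300+0.949500))/(1+457/14062) = 4543/5000 ≈ 0.908600
step 4 [2y] zero: DF = P = 1757/2000 ≈ 0.878500
step 5 [2.5y] swap r/2=1541/45368: DF=(1 − 1541/45368·(0.954300+0.949500+0.908600+0.878500))/(1+1541/45368) = 8459/10000 ≈ 0.845900
step 6 [3y] swap r/2=265/8963: DF=(1 − 265/8963·(0.954300+0.949500+0.908600+0.878500+0.845900))/(1+265/8963) = 841/1000 ≈ 0.841000
step 7 [3.5y] swap r/2=853/31036: DF=(1 − 853/31036·(0.954300+0.949500+0.908600+0.878500+0.845900+0.841000))/(1+853/31036) = 4147/5000 ≈ 0.829400
step 8 [4y] swap r/2=1789/70283: DF=(1 − 1789/70283·(0.954300+0.949500+0.908600+0.878500+0.845900+0.841000+0.829400))/(1+1789/70283) = 8211/10000 ≈ 0.821100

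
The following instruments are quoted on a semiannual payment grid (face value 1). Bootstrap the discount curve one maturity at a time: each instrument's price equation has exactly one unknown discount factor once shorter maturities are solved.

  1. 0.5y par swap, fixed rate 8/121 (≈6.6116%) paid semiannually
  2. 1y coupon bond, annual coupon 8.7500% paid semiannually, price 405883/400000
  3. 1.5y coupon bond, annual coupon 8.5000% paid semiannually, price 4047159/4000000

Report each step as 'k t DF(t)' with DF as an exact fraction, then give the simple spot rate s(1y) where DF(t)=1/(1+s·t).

1 1/2 121/125
2 1 2329/2500
3 3/2 8931/10000
s(1y) = (1/(2329/2500) − 1)/(1) = 171/2329 ≈ 7.3422%

step 1 [0.5y] swap r/2=4/121: DF=(1 − 4/121·(0))/(1+4/121) = 121/125 ≈ 0.968000
step 2 [1y] bond c/2=7/160: DF=(405883/400000 − 7/160·(0.968000))/(1+7/160) = 2329/2500 ≈ 0.931600
step 3 [1.5y] bond c/2=17/400: DF=(4047159/4000000 − 17/400·(0.968000+0.931600))/(1+17/400) = 8931/10000 ≈ 0.893100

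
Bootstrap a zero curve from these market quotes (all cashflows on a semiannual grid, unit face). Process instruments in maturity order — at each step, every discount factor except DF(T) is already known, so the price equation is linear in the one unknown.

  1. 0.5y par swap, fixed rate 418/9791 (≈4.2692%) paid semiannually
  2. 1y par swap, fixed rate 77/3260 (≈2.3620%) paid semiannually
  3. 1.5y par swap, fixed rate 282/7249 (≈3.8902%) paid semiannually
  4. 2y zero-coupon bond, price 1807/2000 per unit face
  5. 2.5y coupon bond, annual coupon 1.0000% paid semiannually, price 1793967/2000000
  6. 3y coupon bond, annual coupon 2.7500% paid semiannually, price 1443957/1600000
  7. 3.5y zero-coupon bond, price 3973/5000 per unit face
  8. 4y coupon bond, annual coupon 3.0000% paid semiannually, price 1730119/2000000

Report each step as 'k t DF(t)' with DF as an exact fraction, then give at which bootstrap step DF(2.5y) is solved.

step 1 [0.5y] swap r/2=209/9791: DF=(1 − 209/9791·(0))/(1+209/9791) = 9791/10000 ≈ 0.979100
step 2 [1y] swap r/2=77/6520: DF=(1 − 77/6520·(0.979100))/(1+77/6520) = 9769/10000 ≈ 0.976900
step 3 [1.5y] swap r/2=141/7249: DF=(1 − 141/7249·(0.979100+0.976900))/(1+141/7249) = 2359/2500 ≈ 0.943600
step 4 [2y] zero: DF = P = 1807/2000 ≈ 0.903500
step 5 [2.5y] bond c/2=1/200: DF=(1793967/2000000 − 1/200·(0.979100+0.976900+0.943600+0.903500))/(1+1/200) = 546/625 ≈ 0.873600
step 6 [3y] bond c/2=11/800: DF=(1443957/1600000 − 11/800·(0.979100+0.976900+0.943600+0.903500+0.873600))/(1+11/800) = 2067/2500 ≈ 0.826800
step 7 [3.5y] zero: DF = P = 3973/5000 ≈ 0.794600
step 8 [4y] bond c/2=3/200: DF=(1730119/2000000 − 3/200·(0.979100+0.976900+0.943600+0.903500+0.873600+0.826800+0.794600))/(1+3/200) = 949/1250 ≈ 0.759200

1 1/2 9791/10000
2 1 9769/10000
3 3/2 2359/2500
4 2 1807/2000
5 5/2 546/625
6 3 2067/2500
7 7/2 3973/5000
8 4 949/1250
DF(2.5y) is solved at step 5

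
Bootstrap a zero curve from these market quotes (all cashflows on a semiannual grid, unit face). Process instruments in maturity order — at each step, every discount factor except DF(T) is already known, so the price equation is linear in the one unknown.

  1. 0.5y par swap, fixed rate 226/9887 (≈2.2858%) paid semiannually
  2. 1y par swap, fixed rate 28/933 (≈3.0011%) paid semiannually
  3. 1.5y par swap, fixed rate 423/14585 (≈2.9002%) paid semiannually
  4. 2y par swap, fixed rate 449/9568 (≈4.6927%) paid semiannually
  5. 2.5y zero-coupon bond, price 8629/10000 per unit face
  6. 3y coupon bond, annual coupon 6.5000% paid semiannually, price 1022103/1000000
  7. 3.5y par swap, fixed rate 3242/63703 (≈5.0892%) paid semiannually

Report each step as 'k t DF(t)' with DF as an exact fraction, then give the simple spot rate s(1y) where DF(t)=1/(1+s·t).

1 1/2 9887/10000
2 1 4853/5000
3 3/2 9577/10000
4 2 4551/5000
5 5/2 8629/10000
6 3 8423/10000
7 7/2 8379/10000
s(1y) = (1/(4853/5000) − 1)/(1) = 147/4853 ≈ 3.0291%

step 1 [0.5y] swap r/2=113/9887: DF=(1 − 113/9887·(0))/(1+113/9887) = 9887/10000 ≈ 0.988700
step 2 [1y] swap r/2=14/933: DF=(1 − 14/933·(0.988700))/(1+14/933) = 4853/5000 ≈ 0.970600
step 3 [1.5y] swap r/2=423/29170: DF=(1 − 423/29170·(0.988700+0.970600))/(1+423/29170) = 9577/10000 ≈ 0.957700
step 4 [2y] swap r/2=449/19136: DF=(1 − 449/19136·(0.988700+0.970600+0.957700))/(1+449/19136) = 4551/5000 ≈ 0.910200
step 5 [2.5y] zero: DF = P = 8629/10000 ≈ 0.862900
step 6 [3y] bond c/2=13/400: DF=(1022103/1000000 − 13/400·(0.988700+0.970600+0.957700+0.910200+0.862900))/(1+13/400) = 8423/10000 ≈ 0.842300
step 7 [3.5y] swap r/2=1621/63703: DF=(1 − 1621/63703·(0.988700+0.970600+0.957700+0.910200+0.862900+0.842300))/(1+1621/63703) = 8379/10000 ≈ 0.837900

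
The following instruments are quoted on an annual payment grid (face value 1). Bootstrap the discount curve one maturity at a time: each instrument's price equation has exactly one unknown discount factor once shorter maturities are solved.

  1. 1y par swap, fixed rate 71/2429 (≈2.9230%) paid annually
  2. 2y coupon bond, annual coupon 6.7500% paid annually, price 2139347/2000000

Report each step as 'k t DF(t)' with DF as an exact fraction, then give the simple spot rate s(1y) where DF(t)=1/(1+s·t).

1 1 2429/2500
2 2 4703/5000
s(1y) = (1/(2429/2500) − 1)/(1) = 71/2429 ≈ 2.9230%

step 1 [1y] swap r/1=71/2429: DF=(1 − 71/2429·(0))/(1+71/2429) = 2429/2500 ≈ 0.971600
step 2 [2y] bond c/1=27/400: DF=(2139347/2000000 − 27/400·(0.971600))/(1+27/400) = 4703/5000 ≈ 0.940600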